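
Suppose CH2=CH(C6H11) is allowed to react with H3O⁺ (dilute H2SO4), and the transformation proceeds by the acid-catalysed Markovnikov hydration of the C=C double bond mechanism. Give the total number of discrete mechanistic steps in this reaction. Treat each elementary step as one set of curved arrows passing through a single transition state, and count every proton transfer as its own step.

4

Step 1: Electrophilic addition begins with the π(C=C) electrons forming a bond to the proton of H3O⁺. Following Markovnikov's rule, the resulting cation is secondary. H2O is released.
Step 2: A 1,2-hydride shift from the adjacent cyclohexyl carbon moves the positive charge from the secondary centre to an adjacent carbon, generating a more stable tertiary carbocation.
Step 3: Nucleophilic capture of the cation by H2O produces the protonated alcohol (an oxonium ion).
Step 4: Deprotonation of the oxonium ion by a water molecule delivers the neutral alcohol and regenerates the acid catalyst.
Total: 4 elementary steps.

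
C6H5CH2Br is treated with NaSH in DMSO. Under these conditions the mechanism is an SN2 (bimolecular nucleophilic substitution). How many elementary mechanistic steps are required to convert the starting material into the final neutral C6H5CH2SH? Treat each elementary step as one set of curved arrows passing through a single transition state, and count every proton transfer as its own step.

Step 1: HS⁻ attacks the back face of the α-carbon while Br⁻ departs with the C–Br bonding pair — a single concerted displacement through a pentacoordinate transition state.
Total: 1 elementary step.

1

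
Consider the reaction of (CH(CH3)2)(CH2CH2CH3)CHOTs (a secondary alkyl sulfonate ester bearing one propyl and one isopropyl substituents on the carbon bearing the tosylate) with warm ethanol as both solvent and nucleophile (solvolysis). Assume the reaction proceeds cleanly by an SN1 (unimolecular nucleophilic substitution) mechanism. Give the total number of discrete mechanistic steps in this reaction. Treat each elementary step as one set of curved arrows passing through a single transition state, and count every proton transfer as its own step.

Step 1: Rate-determining heterolysis of the C–O bond gives TsO⁻ and a secondary carbocation.
Step 2: A 1,2-hydride shift from the adjacent isopropyl carbon moves the positive charge from the secondary centre to an adjacent carbon, generating a more stable tertiary carbocation.
Step 3: A lone pair on the oxygen of CH3CH2OH attacks the carbocation, forming a new C–O σ-bond and an oxonium ion.
Step 4: Proton transfer from the O–H of the oxonium ion to a solvent molecule delivers the neutral ether.
Total: 4 elementary steps.

4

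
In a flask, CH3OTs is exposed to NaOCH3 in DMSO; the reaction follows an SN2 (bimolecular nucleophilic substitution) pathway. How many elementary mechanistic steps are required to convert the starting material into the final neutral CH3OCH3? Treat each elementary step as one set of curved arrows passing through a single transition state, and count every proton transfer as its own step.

1

Step 1: Backside attack by CH3O⁻ on the carbon bearing the tosylate: the new C–O bond forms as the C–O bond breaks, with Walden inversion at carbon.
Total: 1 elementary step.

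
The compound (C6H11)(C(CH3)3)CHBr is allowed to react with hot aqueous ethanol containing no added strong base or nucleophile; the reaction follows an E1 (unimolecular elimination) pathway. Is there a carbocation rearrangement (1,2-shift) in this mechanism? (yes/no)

The first-formed carbocation is secondary.
The adjacent cyclohexyl carbon already bears 2 other carbon substituents and has a hydrogen to migrate; after a 1,2-hydride shift from that carbon the positive charge sits on a tertiary centre.
Tertiary is more stable than secondary, so the shift occurs.

yes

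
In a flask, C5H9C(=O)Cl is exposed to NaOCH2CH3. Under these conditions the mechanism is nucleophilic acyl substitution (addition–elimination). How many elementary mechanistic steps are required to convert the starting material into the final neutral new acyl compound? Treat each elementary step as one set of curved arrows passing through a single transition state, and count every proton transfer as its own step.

Step 1: CH3CH2O⁻ adds to the carbonyl carbon; the C=O π electrons shift onto oxygen and a tetrahedral alkoxide intermediate forms.
Step 2: Collapse of the tetrahedral intermediate: the alkoxide oxygen pushes its lone pair back to re-form C=O while Cl⁻ leaves.
Total: 2 elementary steps.

2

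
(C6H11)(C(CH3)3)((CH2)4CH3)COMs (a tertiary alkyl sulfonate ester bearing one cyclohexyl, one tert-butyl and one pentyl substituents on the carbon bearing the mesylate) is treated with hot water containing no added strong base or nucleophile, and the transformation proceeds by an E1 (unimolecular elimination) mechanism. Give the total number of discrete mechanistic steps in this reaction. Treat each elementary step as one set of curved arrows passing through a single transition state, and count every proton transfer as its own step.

Step 1: Unassisted departure of MsO⁻ (taking the C–O bonding pair) generates a tertiary carbocation.
(No 1,2-shift: no single shift to an adjacent carbon would give a more stable cation.)
Step 2: A weak base (a water molecule from the solvent) removes a proton from a carbon adjacent to the cationic centre; the electrons of that C–H bond become the new π(C=C) bond, giving the alkene.
Total: 2 elementary steps.

2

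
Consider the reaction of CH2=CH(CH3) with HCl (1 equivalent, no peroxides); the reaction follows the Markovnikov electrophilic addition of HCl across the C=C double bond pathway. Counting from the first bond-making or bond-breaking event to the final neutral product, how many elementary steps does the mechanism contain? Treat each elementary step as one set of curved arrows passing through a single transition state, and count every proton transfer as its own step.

2

Step 1: Protonation of the alkene by HCl: the π bond acts as the nucleophile and picks up H⁺, giving the more stable (Markovnikov) secondary carbocation. The H–Cl bond breaks heterolytically, releasing Cl⁻.
(No 1,2-shift: no single shift to an adjacent carbon would give a more stable cation.)
Step 2: Cl⁻ captures the cation: a lone pair on Cl⁻ fills the empty p orbital, producing the alkyl halide product.
Total: 2 elementary steps.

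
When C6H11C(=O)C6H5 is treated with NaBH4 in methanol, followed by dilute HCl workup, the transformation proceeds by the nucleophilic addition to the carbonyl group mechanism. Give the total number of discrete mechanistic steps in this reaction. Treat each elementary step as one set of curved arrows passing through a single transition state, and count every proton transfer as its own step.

Step 1: Nucleophilic addition: H⁻ (delivered from BH4⁻) adds to the carbonyl carbon, pushing the π(C=O) electron pair onto oxygen and giving a tetrahedral alkoxide.
Step 2: On dilute HCl workup the alkoxide oxygen is protonated, giving an alcohol.
Total: 2 elementary steps.

2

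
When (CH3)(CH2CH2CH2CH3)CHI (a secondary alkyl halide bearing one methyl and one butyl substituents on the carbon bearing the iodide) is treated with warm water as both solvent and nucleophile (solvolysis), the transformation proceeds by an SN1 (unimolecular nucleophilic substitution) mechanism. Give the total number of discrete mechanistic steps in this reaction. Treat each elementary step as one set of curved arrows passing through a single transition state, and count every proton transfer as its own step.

3

Step 1: The C–I bond breaks with both electrons going to the iodide; I⁻ leaves and a secondary carbocation remains.
(No 1,2-shift: no single shift to an adjacent carbon would give a more stable cation.)
Step 2: A lone pair on the oxygen of H2O attacks the carbocation, forming a new C–O σ-bond and an oxonium ion.
Step 3: Proton transfer from the O–H of the oxonium ion to a solvent molecule delivers the neutral alcohol.
Total: 3 elementary steps.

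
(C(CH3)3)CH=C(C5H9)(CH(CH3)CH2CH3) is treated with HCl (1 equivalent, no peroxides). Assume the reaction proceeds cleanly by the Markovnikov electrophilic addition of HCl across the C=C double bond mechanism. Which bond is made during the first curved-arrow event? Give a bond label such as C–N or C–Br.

Step 1: Electrophilic addition begins with the π(C=C) electrons forming a bond to the proton of HCl. Following Markovnikov's rule, the resulting cation is tertiary. The H–Cl bond breaks heterolytically, releasing Cl⁻.
The bond formed in this step is the C–H bond.

C–H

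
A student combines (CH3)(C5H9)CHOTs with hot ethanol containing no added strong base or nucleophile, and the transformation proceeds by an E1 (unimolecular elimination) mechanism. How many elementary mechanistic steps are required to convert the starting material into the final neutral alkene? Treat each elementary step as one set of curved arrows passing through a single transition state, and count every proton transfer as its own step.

3

Step 1: Rate-determining heterolysis of the C–O bond gives TsO⁻ and a secondary carbocation.
Step 2: A 1,2-hydride shift from the adjacent cyclopentyl carbon moves the positive charge from the secondary centre to an adjacent carbon, generating a more stable tertiary carbocation.
Step 3: A weak base (an ethanol molecule from the solvent) removes a proton from a carbon adjacent to the cationic centre; the electrons of that C–H bond become the new π(C=C) bond, giving the alkene.
Total: 3 elementary steps.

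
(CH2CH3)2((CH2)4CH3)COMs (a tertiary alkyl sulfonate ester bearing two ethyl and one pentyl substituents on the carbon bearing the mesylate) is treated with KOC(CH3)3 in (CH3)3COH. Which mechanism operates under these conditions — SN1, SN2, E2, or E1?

Conditions: a strong/bulky base with a tertiary substrate bearing a β-hydrogen.
These conditions are the textbook signature of the E2 pathway.
A strong (often hindered) base removes a β-H in concert with loss of the leaving group — bimolecular elimination.

E2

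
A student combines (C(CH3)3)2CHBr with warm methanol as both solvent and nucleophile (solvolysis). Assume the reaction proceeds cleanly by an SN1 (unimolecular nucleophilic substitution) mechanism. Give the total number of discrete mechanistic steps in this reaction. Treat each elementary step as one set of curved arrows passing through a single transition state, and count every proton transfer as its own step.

4

Step 1: Ionisation: the C–Br σ-bond cleaves heterolytically; both bonding electrons depart with Br⁻, leaving a secondary carbocation at the α-carbon.
Step 2: A methyl group with its bonding pair migrates from the adjacent tert-butyl carbon to the cationic centre — a 1,2-methyl shift — upgrading the secondary cation to a tertiary one.
Step 3: Nucleophilic capture: the oxygen of CH3OH bonds to the cationic carbon, producing an oxonium-ion intermediate.
Step 4: Deprotonation of the oxonium oxygen by solvent methanol yields the neutral ether.
Total: 4 elementary steps.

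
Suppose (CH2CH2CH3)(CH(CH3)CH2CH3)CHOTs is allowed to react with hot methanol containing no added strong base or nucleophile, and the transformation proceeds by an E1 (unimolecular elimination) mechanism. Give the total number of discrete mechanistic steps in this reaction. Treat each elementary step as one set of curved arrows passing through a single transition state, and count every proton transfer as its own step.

3

Step 1: Ionisation: the C–O σ-bond cleaves heterolytically; both bonding electrons depart with TsO⁻, leaving a secondary carbocation at the α-carbon.
Step 2: A 1,2-hydride shift from the adjacent sec-butyl carbon moves the positive charge from the secondary centre to an adjacent carbon, generating a more stable tertiary carbocation.
Step 3: A weak base (a methanol molecule from the solvent) removes a proton from a carbon adjacent to the cationic centre; the electrons of that C–H bond become the new π(C=C) bond, giving the alkene.
Total: 3 elementary steps.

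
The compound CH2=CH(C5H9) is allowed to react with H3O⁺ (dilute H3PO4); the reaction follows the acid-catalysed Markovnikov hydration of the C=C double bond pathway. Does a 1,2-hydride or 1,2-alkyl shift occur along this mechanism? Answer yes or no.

yes

The first-formed carbocation is secondary.
The adjacent cyclopentyl carbon already bears 2 other carbon substituents and has a hydrogen to migrate; after a 1,2-hydride shift from that carbon the positive charge sits on a tertiary centre.
Tertiary is more stable than secondary, so the shift occurs.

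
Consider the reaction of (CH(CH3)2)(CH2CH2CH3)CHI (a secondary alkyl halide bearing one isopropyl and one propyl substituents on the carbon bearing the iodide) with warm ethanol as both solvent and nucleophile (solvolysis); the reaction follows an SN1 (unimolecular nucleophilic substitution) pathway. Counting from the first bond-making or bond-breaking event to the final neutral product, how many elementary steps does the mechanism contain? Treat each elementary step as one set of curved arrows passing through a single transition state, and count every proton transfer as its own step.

Step 1: Rate-determining heterolysis of the C–I bond gives I⁻ and a secondary carbocation.
Step 2: A 1,2-hydride shift from the adjacent isopropyl carbon moves the positive charge from the secondary centre to an adjacent carbon, generating a more stable tertiary carbocation.
Step 3: CH3CH2OH donates an oxygen lone pair into the empty p orbital of the cation, giving a protonated ether (an oxonium ion).
Step 4: A second solvent molecule removes the proton on oxygen, giving the neutral ether product.
Total: 4 elementary steps.

4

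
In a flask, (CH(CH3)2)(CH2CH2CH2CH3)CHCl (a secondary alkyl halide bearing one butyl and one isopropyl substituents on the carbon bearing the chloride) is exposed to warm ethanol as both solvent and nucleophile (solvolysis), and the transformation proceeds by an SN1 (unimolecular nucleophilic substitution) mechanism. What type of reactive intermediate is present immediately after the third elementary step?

Step 1: Ionisation: the C–Cl σ-bond cleaves heterolytically; both bonding electrons depart with Cl⁻, leaving a secondary carbocation at the α-carbon.
Step 2: Carbocation rearrangement: a 1,2-hydride shift from the adjacent isopropyl carbon converts the initially-formed secondary cation into the more stable tertiary cation.
Step 3: Nucleophilic capture: the oxygen of CH3CH2OH bonds to the cationic carbon, producing an oxonium-ion intermediate.
After step 3 the species present is an oxonium ion.

oxonium ion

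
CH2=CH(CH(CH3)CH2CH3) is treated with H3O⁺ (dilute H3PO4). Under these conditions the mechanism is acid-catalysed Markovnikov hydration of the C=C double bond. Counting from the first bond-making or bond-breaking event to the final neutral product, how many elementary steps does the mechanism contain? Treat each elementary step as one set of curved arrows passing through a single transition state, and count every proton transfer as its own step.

Step 1: Protonation of the alkene by H3O⁺: the π bond acts as the nucleophile and picks up H⁺, giving the more stable (Markovnikov) secondary carbocation. H2O is released.
Step 2: A 1,2-hydride shift from the adjacent sec-butyl carbon moves the positive charge from the secondary centre to an adjacent carbon, generating a more stable tertiary carbocation.
Step 3: Water acts as the nucleophile: an oxygen lone pair bonds to the cationic carbon, giving an oxonium-ion intermediate.
Step 4: H2O removes a proton from the oxonium oxygen, regenerating H3O⁺ and giving the neutral alcohol.
Total: 4 elementary steps.

4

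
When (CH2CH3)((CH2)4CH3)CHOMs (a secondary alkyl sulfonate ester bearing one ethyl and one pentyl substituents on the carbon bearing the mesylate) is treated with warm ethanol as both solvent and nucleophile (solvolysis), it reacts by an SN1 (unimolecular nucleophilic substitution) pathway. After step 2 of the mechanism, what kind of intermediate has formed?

Step 1: Ionisation: the C–O σ-bond cleaves heterolytically; both bonding electrons depart with MsO⁻, leaving a secondary carbocation at the α-carbon.
Step 2: CH3CH2OH donates an oxygen lone pair into the empty p orbital of the cation, giving a protonated ether (an oxonium ion).
After step 2 the species present is an oxonium ion.

oxonium ion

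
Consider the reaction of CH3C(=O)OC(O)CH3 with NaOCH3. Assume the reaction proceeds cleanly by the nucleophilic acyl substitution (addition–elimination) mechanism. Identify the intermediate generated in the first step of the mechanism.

tetrahedral intermediate

Step 1: A lone pair on the O of CH3O⁻ attacks the electrophilic acyl carbon; the π(C=O) electrons move onto oxygen, giving a tetrahedral intermediate.
After step 1 the species present is a tetrahedral intermediate.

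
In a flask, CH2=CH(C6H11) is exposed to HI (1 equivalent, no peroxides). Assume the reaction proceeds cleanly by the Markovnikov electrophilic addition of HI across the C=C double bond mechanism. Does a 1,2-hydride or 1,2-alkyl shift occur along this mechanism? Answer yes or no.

yes

The first-formed carbocation is secondary.
The adjacent cyclohexyl carbon already bears 2 other carbon substituents and has a hydrogen to migrate; after a 1,2-hydride shift from that carbon the positive charge sits on a tertiary centre.
Tertiary is more stable than secondary, so the shift occurs.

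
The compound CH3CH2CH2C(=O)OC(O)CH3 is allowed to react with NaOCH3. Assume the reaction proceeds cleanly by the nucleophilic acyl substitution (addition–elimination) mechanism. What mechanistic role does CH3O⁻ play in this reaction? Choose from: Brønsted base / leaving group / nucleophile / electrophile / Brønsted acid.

nucleophile

Step 1: CH3O⁻ adds to the carbonyl carbon; the C=O π electrons shift onto oxygen and a tetrahedral alkoxide intermediate forms.
CH3O⁻ donates an electron pair to form a new σ-bond to carbon — it is the nucleophile.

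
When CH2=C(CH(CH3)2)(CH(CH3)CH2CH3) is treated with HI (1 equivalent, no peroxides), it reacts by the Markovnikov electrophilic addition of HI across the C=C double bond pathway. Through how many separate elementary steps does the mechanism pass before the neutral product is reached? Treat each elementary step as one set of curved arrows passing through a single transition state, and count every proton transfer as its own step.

2

Step 1: Electrophilic addition begins with the π(C=C) electrons forming a bond to the proton of HI. Following Markovnikov's rule, the resulting cation is tertiary. The H–I bond breaks heterolytically, releasing I⁻.
(No 1,2-shift: no single shift to an adjacent carbon would give a more stable cation.)
Step 2: I⁻ captures the cation: a lone pair on I⁻ fills the empty p orbital, producing the alkyl halide product.
Total: 2 elementary steps.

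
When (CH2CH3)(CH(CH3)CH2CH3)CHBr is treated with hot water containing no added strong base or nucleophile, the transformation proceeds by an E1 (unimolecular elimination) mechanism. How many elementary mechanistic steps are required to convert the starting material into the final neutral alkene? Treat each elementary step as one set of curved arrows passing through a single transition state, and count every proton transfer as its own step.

Step 1: Rate-determining heterolysis of the C–Br bond gives Br⁻ and a secondary carbocation.
Step 2: A hydride (H with its bonding pair) migrates from the adjacent sec-butyl carbon to the cationic centre — a 1,2-hydride shift — upgrading the secondary cation to a tertiary one.
Step 3: A water molecule (solvent) deprotonates a β-carbon; as the C–H bond breaks, those electrons form the new alkene π bond.
Total: 3 elementary steps.

3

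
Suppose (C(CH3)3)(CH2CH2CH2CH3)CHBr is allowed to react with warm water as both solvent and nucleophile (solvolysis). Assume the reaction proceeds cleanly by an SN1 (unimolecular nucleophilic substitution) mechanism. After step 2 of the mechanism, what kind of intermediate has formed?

tertiary carbocation

Step 1: Unassisted departure of Br⁻ (taking the C–Br bonding pair) generates a secondary carbocation.
Step 2: A methyl group with its bonding pair migrates from the adjacent tert-butyl carbon to the cationic centre — a 1,2-methyl shift — upgrading the secondary cation to a tertiary one.
After step 2 the species present is a tertiary carbocation.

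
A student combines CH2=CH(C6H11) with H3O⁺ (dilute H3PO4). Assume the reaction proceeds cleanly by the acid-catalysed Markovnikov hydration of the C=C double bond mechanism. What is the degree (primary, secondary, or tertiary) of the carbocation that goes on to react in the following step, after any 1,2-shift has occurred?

Step 1: Protonation of the alkene by H3O⁺: the π bond acts as the nucleophile and picks up H⁺, giving the more stable (Markovnikov) secondary carbocation. H2O is released.
Step 2: Carbocation rearrangement: a 1,2-hydride shift from the adjacent cyclohexyl carbon converts the initially-formed secondary cation into the more stable tertiary cation.
The cation rearranges from secondary to tertiary via a 1,2-hydride shift from the adjacent cyclohexyl carbon; the tertiary cation is what reacts next.

tertiary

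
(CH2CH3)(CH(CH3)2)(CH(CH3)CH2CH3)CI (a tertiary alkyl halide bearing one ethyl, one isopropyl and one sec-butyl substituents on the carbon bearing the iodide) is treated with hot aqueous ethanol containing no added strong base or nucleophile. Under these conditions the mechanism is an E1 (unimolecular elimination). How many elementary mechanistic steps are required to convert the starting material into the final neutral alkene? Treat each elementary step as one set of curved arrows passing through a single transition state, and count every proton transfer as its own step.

2

Step 1: The C–I bond breaks with both electrons going to the iodide; I⁻ leaves and a tertiary carbocation remains.
(No 1,2-shift: no single shift to an adjacent carbon would give a more stable cation.)
Step 2: A water (or ethanol) molecule (solvent) deprotonates a β-carbon; as the C–H bond breaks, those electrons form the new alkene π bond.
Total: 2 elementary steps.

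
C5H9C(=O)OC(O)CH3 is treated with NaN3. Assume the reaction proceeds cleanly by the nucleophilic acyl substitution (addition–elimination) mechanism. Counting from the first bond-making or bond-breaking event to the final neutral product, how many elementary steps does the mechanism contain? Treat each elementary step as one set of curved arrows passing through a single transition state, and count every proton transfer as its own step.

Step 1: Nucleophilic addition of N3⁻ to the acyl carbon breaks the π(C=O) bond and yields a tetrahedral, anionic intermediate.
Step 2: Collapse of the tetrahedral intermediate: the alkoxide oxygen pushes its lone pair back to re-form C=O while CH3CO2⁻ leaves.
Total: 2 elementary steps.

2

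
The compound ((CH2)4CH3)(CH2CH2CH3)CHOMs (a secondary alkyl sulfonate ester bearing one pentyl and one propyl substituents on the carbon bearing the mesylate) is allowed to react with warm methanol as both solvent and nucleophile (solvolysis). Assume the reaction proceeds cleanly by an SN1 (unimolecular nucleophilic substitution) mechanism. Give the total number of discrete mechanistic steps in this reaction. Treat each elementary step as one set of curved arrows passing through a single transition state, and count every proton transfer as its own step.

3

Step 1: Ionisation: the C–O σ-bond cleaves heterolytically; both bonding electrons depart with MsO⁻, leaving a secondary carbocation at the α-carbon.
(No 1,2-shift: no single shift to an adjacent carbon would give a more stable cation.)
Step 2: Nucleophilic capture: the oxygen of CH3OH bonds to the cationic carbon, producing an oxonium-ion intermediate.
Step 3: A second solvent molecule removes the proton on oxygen, giving the neutral ether product.
Total: 3 elementary steps.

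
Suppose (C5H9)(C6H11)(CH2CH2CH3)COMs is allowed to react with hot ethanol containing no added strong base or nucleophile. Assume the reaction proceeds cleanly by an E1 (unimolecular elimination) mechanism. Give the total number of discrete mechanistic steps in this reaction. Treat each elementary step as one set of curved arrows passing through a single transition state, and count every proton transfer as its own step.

Step 1: Ionisation: the C–O σ-bond cleaves heterolytically; both bonding electrons depart with MsO⁻, leaving a tertiary carbocation at the α-carbon.
(No 1,2-shift: no single shift to an adjacent carbon would give a more stable cation.)
Step 2: A weak base (an ethanol molecule from the solvent) removes a proton from a carbon adjacent to the cationic centre; the electrons of that C–H bond become the new π(C=C) bond, giving the alkene.
Total: 2 elementary steps.

2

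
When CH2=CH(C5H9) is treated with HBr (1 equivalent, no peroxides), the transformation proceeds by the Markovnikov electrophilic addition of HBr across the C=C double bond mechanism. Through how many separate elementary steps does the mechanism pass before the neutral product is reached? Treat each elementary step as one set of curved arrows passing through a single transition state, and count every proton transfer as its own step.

3

Step 1: Protonation of the alkene by HBr: the π bond acts as the nucleophile and picks up H⁺, giving the more stable (Markovnikov) secondary carbocation. The H–Br bond breaks heterolytically, releasing Br⁻.
Step 2: Carbocation rearrangement: a 1,2-hydride shift from the adjacent cyclopentyl carbon converts the initially-formed secondary cation into the more stable tertiary cation.
Step 3: Br⁻ captures the cation: a lone pair on Br⁻ fills the empty p orbital, producing the alkyl halide product.
Total: 3 elementary steps.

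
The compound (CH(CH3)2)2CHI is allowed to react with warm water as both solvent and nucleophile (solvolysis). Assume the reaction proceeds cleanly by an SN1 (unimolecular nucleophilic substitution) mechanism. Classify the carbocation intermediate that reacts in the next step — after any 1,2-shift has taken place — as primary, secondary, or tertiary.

tertiary

Step 1: The C–I bond breaks with both electrons going to the iodide; I⁻ leaves and a secondary carbocation remains.
Step 2: A hydride (H with its bonding pair) migrates from the adjacent isopropyl carbon to the cationic centre — a 1,2-hydride shift — upgrading the secondary cation to a tertiary one.
The cation rearranges from secondary to tertiary via a 1,2-hydride shift from the adjacent isopropyl carbon; the tertiary cation is what reacts next.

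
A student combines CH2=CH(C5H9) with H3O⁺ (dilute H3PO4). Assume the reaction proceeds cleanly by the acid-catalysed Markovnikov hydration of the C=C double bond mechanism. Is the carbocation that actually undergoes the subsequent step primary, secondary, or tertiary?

tertiary

Step 1: The π electrons of the C=C bond attack a proton of H3O⁺; Markovnikov addition places the new C–H on the less-substituted alkene carbon, so the positive charge ends up on the more-substituted carbon — a secondary carbocation. H2O is released.
Step 2: Carbocation rearrangement: a 1,2-hydride shift from the adjacent cyclopentyl carbon converts the initially-formed secondary cation into the more stable tertiary cation.
The cation rearranges from secondary to tertiary via a 1,2-hydride shift from the adjacent cyclopentyl carbon; the tertiary cation is what reacts next.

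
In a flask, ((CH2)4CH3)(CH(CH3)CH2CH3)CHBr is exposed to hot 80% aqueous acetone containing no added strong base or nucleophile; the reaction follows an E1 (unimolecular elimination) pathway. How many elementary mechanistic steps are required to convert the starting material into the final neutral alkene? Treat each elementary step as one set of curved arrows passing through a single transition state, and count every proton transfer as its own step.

Step 1: Unassisted departure of Br⁻ (taking the C–Br bonding pair) generates a secondary carbocation.
Step 2: Carbocation rearrangement: a 1,2-hydride shift from the adjacent sec-butyl carbon converts the initially-formed secondary cation into the more stable tertiary cation.
Step 3: A weak base (a water molecule from the solvent) removes a proton from a carbon adjacent to the cationic centre; the electrons of that C–H bond become the new π(C=C) bond, giving the alkene.
Total: 3 elementary steps.

3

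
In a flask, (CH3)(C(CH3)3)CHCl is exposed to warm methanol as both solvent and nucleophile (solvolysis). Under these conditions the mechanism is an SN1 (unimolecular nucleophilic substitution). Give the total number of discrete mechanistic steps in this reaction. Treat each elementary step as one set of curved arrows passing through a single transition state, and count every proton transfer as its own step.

4

Step 1: The C–Cl bond breaks with both electrons going to the chloride; Cl⁻ leaves and a secondary carbocation remains.
Step 2: A methyl group with its bonding pair migrates from the adjacent tert-butyl carbon to the cationic centre — a 1,2-methyl shift — upgrading the secondary cation to a tertiary one.
Step 3: CH3OH donates an oxygen lone pair into the empty p orbital of the cation, giving a protonated ether (an oxonium ion).
Step 4: Deprotonation of the oxonium oxygen by solvent methanol yields the neutral ether.
Total: 4 elementary steps.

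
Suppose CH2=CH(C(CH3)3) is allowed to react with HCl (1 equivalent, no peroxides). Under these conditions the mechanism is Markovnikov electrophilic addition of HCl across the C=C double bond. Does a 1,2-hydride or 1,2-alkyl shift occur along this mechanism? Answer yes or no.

The first-formed carbocation is secondary.
The adjacent tert-butyl carbon has no hydrogen but bears methyl groups; migration of one methyl with its bonding pair (a 1,2-methyl shift) places the charge on a tertiary centre.
Tertiary is more stable than secondary, so the shift occurs.

yes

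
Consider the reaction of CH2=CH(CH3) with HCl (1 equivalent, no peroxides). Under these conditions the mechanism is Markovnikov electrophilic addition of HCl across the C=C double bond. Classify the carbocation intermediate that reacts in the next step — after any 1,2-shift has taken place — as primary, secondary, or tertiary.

secondary

Step 1: Protonation of the alkene by HCl: the π bond acts as the nucleophile and picks up H⁺, giving the more stable (Markovnikov) secondary carbocation. The H–Cl bond breaks heterolytically, releasing Cl⁻.
No single 1,2-shift to an adjacent carbon would give a more-substituted cation, so no rearrangement occurs.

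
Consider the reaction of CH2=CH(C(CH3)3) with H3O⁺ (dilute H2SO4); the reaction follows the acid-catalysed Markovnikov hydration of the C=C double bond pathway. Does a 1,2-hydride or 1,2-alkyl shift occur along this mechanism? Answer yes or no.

yes

The first-formed carbocation is secondary.
The adjacent tert-butyl carbon has no hydrogen but bears methyl groups; migration of one methyl with its bonding pair (a 1,2-methyl shift) places the charge on a tertiary centre.
Tertiary is more stable than secondary, so the shift occurs.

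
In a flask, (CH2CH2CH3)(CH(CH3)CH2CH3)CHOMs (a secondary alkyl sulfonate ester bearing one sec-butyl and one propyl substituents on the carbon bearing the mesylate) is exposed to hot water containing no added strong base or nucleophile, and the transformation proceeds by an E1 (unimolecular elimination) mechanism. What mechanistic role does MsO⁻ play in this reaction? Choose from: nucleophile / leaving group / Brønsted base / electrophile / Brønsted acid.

Step 1: Unassisted departure of MsO⁻ (taking the C–O bonding pair) generates a secondary carbocation.
MsO⁻ departs with both electrons of the breaking σ-bond — that is the definition of a leaving group.

leaving group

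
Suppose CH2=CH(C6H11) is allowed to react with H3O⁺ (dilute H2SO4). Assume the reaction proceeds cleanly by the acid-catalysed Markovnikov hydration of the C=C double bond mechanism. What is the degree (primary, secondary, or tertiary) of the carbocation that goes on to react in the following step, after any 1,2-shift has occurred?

Step 1: Protonation of the alkene by H3O⁺: the π bond acts as the nucleophile and picks up H⁺, giving the more stable (Markovnikov) secondary carbocation. H2O is released.
Step 2: A hydride (H with its bonding pair) migrates from the adjacent cyclohexyl carbon to the cationic centre — a 1,2-hydride shift — upgrading the secondary cation to a tertiary one.
The cation rearranges from secondary to tertiary via a 1,2-hydride shift from the adjacent cyclohexyl carbon; the tertiary cation is what reacts next.

tertiary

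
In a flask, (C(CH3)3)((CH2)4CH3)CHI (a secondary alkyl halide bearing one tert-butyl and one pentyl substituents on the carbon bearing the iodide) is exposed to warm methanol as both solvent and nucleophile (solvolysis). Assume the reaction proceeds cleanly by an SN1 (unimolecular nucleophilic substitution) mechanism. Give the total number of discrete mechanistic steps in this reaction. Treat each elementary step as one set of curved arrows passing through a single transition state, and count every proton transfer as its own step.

4

Step 1: Ionisation: the C–I σ-bond cleaves heterolytically; both bonding electrons depart with I⁻, leaving a secondary carbocation at the α-carbon.
Step 2: A methyl group with its bonding pair migrates from the adjacent tert-butyl carbon to the cationic centre — a 1,2-methyl shift — upgrading the secondary cation to a tertiary one.
Step 3: CH3OH donates an oxygen lone pair into the empty p orbital of the cation, giving a protonated ether (an oxonium ion).
Step 4: Deprotonation of the oxonium oxygen by solvent methanol yields the neutral ether.
Total: 4 elementary steps.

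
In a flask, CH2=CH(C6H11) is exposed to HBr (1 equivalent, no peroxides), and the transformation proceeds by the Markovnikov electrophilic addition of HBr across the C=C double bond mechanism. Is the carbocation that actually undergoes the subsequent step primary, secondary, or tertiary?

tertiary

Step 1: Protonation of the alkene by HBr: the π bond acts as the nucleophile and picks up H⁺, giving the more stable (Markovnikov) secondary carbocation. The H–Br bond breaks heterolytically, releasing Br⁻.
Step 2: A 1,2-hydride shift from the adjacent cyclohexyl carbon moves the positive charge from the secondary centre to an adjacent carbon, generating a more stable tertiary carbocation.
The cation rearranges from secondary to tertiary via a 1,2-hydride shift from the adjacent cyclohexyl carbon; the tertiary cation is what reacts next.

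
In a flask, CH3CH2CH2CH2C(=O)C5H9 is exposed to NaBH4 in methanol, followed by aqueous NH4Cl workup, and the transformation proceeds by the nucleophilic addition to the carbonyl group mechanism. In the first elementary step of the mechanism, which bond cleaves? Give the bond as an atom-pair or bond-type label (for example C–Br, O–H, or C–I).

Step 1: H⁻ (delivered from BH4⁻) attacks the sp² carbonyl carbon; the C=O π bond breaks and the electrons end up as a lone pair on the alkoxide oxygen of the tetrahedral intermediate.
The bond broken in this step is the π(C=O) bond.

π(C=O)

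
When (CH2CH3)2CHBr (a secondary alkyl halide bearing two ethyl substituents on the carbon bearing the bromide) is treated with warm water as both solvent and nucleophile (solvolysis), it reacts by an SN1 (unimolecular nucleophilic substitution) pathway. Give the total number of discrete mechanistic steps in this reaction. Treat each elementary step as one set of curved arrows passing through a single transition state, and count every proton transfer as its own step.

3

Step 1: Unassisted departure of Br⁻ (taking the C–Br bonding pair) generates a secondary carbocation.
(No 1,2-shift: no single shift to an adjacent carbon would give a more stable cation.)
Step 2: A lone pair on the oxygen of H2O attacks the carbocation, forming a new C–O σ-bond and an oxonium ion.
Step 3: Proton transfer from the O–H of the oxonium ion to a solvent molecule delivers the neutral alcohol.
Total: 3 elementary steps.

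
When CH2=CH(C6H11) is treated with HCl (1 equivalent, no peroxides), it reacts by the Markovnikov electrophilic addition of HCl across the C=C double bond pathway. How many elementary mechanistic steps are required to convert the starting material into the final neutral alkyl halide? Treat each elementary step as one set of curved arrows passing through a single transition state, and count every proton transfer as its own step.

Step 1: Protonation of the alkene by HCl: the π bond acts as the nucleophile and picks up H⁺, giving the more stable (Markovnikov) secondary carbocation. The H–Cl bond breaks heterolytically, releasing Cl⁻.
Step 2: A 1,2-hydride shift from the adjacent cyclohexyl carbon moves the positive charge from the secondary centre to an adjacent carbon, generating a more stable tertiary carbocation.
Step 3: Nucleophilic attack by Cl⁻ on the carbocation completes the addition, giving R–Cl.
Total: 3 elementary steps.

3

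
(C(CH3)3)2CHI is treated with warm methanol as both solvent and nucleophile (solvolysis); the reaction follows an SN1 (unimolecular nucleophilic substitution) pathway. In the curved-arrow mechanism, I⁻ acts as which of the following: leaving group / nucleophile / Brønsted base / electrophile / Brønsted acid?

Step 1: Unassisted departure of I⁻ (taking the C–I bonding pair) generates a secondary carbocation.
I⁻ departs with both electrons of the breaking σ-bond — that is the definition of a leaving group.

leaving group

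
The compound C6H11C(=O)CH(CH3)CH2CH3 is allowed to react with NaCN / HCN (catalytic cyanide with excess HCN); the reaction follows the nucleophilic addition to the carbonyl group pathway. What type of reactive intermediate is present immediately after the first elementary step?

Step 1: Nucleophilic addition: CN⁻ adds to the carbonyl carbon, pushing the π(C=O) electron pair onto oxygen and giving a tetrahedral alkoxide.
After step 1 the species present is a tetrahedral alkoxide intermediate.

tetrahedral alkoxide intermediate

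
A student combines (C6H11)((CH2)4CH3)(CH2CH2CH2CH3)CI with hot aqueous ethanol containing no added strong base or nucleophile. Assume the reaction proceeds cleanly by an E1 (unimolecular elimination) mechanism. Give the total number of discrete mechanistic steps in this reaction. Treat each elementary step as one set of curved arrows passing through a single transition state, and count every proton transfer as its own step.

2

Step 1: The C–I bond breaks with both electrons going to the iodide; I⁻ leaves and a tertiary carbocation remains.
(No 1,2-shift: no single shift to an adjacent carbon would give a more stable cation.)
Step 2: A weak base (a water (or ethanol) molecule from the solvent) removes a proton from a carbon adjacent to the cationic centre; the electrons of that C–H bond become the new π(C=C) bond, giving the alkene.
Total: 2 elementary steps.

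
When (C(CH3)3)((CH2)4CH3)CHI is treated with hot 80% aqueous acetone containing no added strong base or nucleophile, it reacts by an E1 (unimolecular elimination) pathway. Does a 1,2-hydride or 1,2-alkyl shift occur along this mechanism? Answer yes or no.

yes

The first-formed carbocation is secondary.
The adjacent tert-butyl carbon has no hydrogen but bears methyl groups; migration of one methyl with its bonding pair (a 1,2-methyl shift) places the charge on a tertiary centre.
Tertiary is more stable than secondary, so the shift occurs.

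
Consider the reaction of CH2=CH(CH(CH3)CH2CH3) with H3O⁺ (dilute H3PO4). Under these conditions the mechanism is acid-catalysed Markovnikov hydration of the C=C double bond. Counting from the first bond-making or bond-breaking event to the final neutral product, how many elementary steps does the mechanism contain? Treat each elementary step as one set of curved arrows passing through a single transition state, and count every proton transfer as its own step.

Step 1: Protonation of the alkene by H3O⁺: the π bond acts as the nucleophile and picks up H⁺, giving the more stable (Markovnikov) secondary carbocation. H2O is released.
Step 2: Carbocation rearrangement: a 1,2-hydride shift from the adjacent sec-butyl carbon converts the initially-formed secondary cation into the more stable tertiary cation.
Step 3: A lone pair on the oxygen of H2O attacks the carbocation, forming a C–O bond and an oxonium ion (a protonated alcohol).
Step 4: Deprotonation of the oxonium ion by a water molecule delivers the neutral alcohol and regenerates the acid catalyst.
Total: 4 elementary steps.

4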